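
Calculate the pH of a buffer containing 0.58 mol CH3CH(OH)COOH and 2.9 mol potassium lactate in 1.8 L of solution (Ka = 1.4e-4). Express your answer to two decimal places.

pKa = −log(1.4 × 10^-4) = 3.854
pH = pKa + log([A⁻]/[HA]) = 3.854 + log(2.9/0.58)
pH = 3.854 + (+0.699) = 4.55

pH = 4.55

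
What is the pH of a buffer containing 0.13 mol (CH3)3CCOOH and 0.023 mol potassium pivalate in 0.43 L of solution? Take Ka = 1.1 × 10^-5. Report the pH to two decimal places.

pKa = −log(1.1 × 10^-5) = 4.959
Using pH = pKa + log([base]/[acid]) with [base]/[acid] = 0.023/0.13:
pH = 4.959 + (-0.752) = 4.21

pH = 4.21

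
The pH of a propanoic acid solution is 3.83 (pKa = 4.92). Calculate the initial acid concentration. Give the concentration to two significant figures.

[H+] = 10^(-3.83) = 1.48 × 10^-4 M = x
Ka = 10^(−4.92) = 1.20 × 10^-5
Ka = x²/(C₀ − x) ⇒ C₀ = x + x²/Ka
C₀ = 1.48 × 10^-4 + (1.48 × 10^-4)²/(1.20 × 10^-5) = 1.97 × 10^-3 M

C₀ = 2.0 × 10^-3 M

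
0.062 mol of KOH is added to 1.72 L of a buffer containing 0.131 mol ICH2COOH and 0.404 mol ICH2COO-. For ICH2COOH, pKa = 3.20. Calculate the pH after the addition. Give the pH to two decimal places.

OH- converts ICH2COOH to ICH2COO-: ICH2COOH → 0.069 mol, ICH2COO- → 0.466 mol.
pH = pKa + log(n_ICH2COO-/n_ICH2COOH) = 3.20 + log(0.466/0.069) = 3.20 + (+0.830)

pH = 4.03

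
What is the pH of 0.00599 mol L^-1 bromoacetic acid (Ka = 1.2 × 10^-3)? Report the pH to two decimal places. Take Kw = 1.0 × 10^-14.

BrCH2COOH ⇌ BrCH2COO- + H+
From the ICE table, Ka = [H+]²/(0.00599 − [H+]) = 1.2 × 10^-3.
Here C₀/Ka ≈ 4.99, so the small-[H+] approximation fails. Use the quadratic:
[H+] = (−Ka + √(Ka² + 4·Ka·C₀))/2 = 2.15 × 10^-3 M
pH = −log[H+] = −log(2.15 × 10^-3) = 2.67

pH = 2.67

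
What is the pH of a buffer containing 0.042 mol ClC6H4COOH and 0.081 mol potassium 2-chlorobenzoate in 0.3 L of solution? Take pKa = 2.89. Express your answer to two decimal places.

pH = 3.18

pH = pKa + log([A⁻]/[HA]) = 2.89 + log(0.081/0.042)
pH = 2.89 + (+0.285) = 3.18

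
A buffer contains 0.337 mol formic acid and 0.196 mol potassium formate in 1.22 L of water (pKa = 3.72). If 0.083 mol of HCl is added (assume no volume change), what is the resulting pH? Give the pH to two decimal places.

pH = 3.15

After neutralization: n(HCOOH) = 0.42 mol, n(HCOO-) = 0.113 mol.
pH = pKa + log([A⁻]/[HA]) = 3.72 + log(0.113/0.42) = 3.72 -0.570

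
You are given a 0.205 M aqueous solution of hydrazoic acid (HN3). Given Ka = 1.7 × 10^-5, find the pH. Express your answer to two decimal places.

HN3 ⇌ N3- + H+
Ka = x²/(0.205 − x) = 1.7 × 10^-5
Assume x ≪ 0.205: x ≈ √(1.7 × 10^-5 × 0.205) = 1.87 × 10^-3 M
Check: 0.91% ionized — well under 5%, approximation valid.
pH = −log[H+] = −log(1.87 × 10^-3) = 2.73

pH = 2.73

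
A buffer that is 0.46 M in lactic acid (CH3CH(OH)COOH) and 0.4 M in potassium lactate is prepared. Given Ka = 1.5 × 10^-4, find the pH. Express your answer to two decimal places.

pKa = −log(1.5 × 10^-4) = 3.824
pH = pKa + log([A⁻]/[HA]) = 3.824 + log(0.4/0.46)
pH = 3.824 + (-0.061) = 3.76

pH = 3.76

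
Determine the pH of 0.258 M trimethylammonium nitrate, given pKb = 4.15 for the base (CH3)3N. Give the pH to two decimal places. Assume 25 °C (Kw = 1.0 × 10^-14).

(CH3)3NH+ is the conjugate acid of the weak base (CH3)3N.
Kb = 10^(−4.15) = 7.08 × 10^-5
Ka = Kw/Kb = 1.0×10^-14 / 7.08 × 10^-5 = 1.41 × 10^-10
From the ICE table, Ka = [H+]²/(0.258 − [H+]) = 1.41 × 10^-10.
Neglecting [H+] in the denominator: [H+] = √(1.41 × 10^-10 × 0.258) = 6.03 × 10^-6 M
pH = −log[H+] = −log(6.03 × 10^-6) = 5.22

pH = 5.22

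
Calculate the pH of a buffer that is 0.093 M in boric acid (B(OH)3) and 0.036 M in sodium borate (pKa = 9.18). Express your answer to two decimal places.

Using pH = pKa + log([base]/[acid]) with [base]/[acid] = 0.036/0.093:
pH = 9.18 + (-0.412) = 8.77

pH = 8.77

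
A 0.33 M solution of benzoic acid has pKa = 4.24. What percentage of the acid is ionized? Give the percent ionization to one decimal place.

1.3%

C6H5COOH ⇌ C6H5COO- + H+; let x = [H+] at equilibrium.
Ka = 10^(−4.24) = 5.75 × 10^-5
x ≈ √(Ka·C₀) = √(5.75 × 10^-5 × 0.33) = 4.36 × 10^-3 M
Fraction ionized = 4.36 × 10^-3 / 0.33 = 0.0132 → 1.3%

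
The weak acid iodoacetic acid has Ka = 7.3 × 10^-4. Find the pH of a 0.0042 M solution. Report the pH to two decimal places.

pH = 2.85

ICH2COOH ⇌ ICH2COO- + H+
From the ICE table, Ka = [H+]²/(0.0042 − [H+]) = 7.3 × 10^-4.
Here C₀/Ka ≈ 5.75, so the small-[H+] approximation fails. Use the quadratic:
[H+] = (−Ka + √(Ka² + 4·Ka·C₀))/2 = 1.42 × 10^-3 M
pH = −log[H+] = −log(1.42 × 10^-3) = 2.85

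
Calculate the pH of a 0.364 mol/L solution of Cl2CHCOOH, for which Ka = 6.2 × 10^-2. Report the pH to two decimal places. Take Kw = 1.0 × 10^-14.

Cl2CHCOOH ⇌ Cl2CHCOO- + H+
From the ICE table, Ka = [H+]²/(0.364 − [H+]) = 6.2 × 10^-2.
The 5% rule fails; solving [H+]² + Ka·[H+] − Ka·C₀ = 0 exactly:
[H+] = [−0.062 + √(0.062² + 0.0903)]/2 = 1.22 × 10^-1 M
pH = −log[H+] = −log(1.22 × 10^-1) = 0.91

pH = 0.91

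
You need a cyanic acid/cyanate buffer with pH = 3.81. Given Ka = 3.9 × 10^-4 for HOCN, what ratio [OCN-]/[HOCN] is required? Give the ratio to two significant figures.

pKa = -log(3.9 × 10^-4) = 3.409
pH = pKa + log(r) ⇒ log(r) = 3.81 − 3.409 = +0.401
r = [OCN-]/[HOCN] = 10^(+0.401) = 2.52

ratio = 2.5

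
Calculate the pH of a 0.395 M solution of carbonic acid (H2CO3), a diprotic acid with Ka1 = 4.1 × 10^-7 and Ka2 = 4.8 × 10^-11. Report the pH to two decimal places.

Ka1 ≫ Ka2, so treat the first dissociation as the only significant source of H+.
Ka1 = x²/(0.395 − x) = 4.1 × 10^-7
x ≈ √(4.1 × 10^-7 × 0.395) = 4.02 × 10^-4 M
pH = −log(4.02 × 10^-4) = 3.40

pH = 3.40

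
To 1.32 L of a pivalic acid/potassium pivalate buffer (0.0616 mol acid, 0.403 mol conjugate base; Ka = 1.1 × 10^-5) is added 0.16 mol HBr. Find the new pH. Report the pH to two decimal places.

pH = 5.00

Added H+ converts (CH3)3CCOO- to (CH3)3CCOOH: (CH3)3CCOOH → 0.222 mol, (CH3)3CCOO- → 0.243 mol.
pKa = −log(1.1 × 10^-5) = 4.959
Henderson–Hasselbalch with mole ratio 0.243/0.222: pH = 4.959 + (+0.039)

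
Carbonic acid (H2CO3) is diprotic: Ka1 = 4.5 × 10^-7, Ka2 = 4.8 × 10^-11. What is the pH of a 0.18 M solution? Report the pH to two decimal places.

Since Ka1 ≫ Ka2, the first ionization dominates [H+].
Ka1 = x²/(0.18 − x) = 4.5 × 10^-7
x ≈ √(4.5 × 10^-7 × 0.18) = 2.85 × 10^-4 M
pH = −log(2.85 × 10^-4) = 3.55

pH = 3.55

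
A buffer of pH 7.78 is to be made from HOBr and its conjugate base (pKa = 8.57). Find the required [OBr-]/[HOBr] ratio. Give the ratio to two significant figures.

pH = pKa + log(r) ⇒ log(r) = 7.78 − 8.57 = -0.79
r = [OBr-]/[HOBr] = 10^(-0.79) = 0.162

ratio = 0.16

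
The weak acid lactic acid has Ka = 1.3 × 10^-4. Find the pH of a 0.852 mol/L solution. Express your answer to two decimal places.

CH3CH(OH)COOH ⇌ CH3CH(OH)COO- + H+
From the ICE table, Ka = [H+]²/(0.852 − [H+]) = 1.3 × 10^-4.
Neglecting [H+] in the denominator: [H+] = √(1.3 × 10^-4 × 0.852) = 1.05 × 10^-2 M
pH = −log(1.05 × 10^-2) = 1.98

pH = 1.98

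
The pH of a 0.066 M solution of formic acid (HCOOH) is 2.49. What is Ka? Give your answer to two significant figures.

Ka = 1.7 × 10^-4

[H+] = 10^(-2.49) = 3.24 × 10^-3 M
At equilibrium [HA] = 0.066 − 3.24 × 10^-3 = 6.28 × 10^-2 M
Ka = [H+][A-]/[HA] = (3.24 × 10^-3)² / 6.28 × 10^-2 = 1.7 × 10^-4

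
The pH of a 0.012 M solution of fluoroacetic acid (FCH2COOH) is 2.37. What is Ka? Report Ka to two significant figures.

[H+] = 10^(-2.37) = 4.27 × 10^-3 M
At equilibrium [HA] = 0.012 − 4.27 × 10^-3 = 7.73 × 10^-3 M
Ka = [H+][A-]/[HA] = (4.27 × 10^-3)² / 7.73 × 10^-3 = 2.4 × 10^-3

Ka = 2.4 × 10^-3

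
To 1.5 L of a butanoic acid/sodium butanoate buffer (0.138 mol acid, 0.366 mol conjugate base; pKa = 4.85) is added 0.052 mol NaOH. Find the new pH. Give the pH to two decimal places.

pH = 5.54

OH- converts CH3(CH2)2COOH to CH3(CH2)2COO-: CH3(CH2)2COOH → 0.086 mol, CH3(CH2)2COO- → 0.418 mol.
pH = pKa + log([A⁻]/[HA]) = 4.85 + log(0.418/0.086) = 4.85 +0.687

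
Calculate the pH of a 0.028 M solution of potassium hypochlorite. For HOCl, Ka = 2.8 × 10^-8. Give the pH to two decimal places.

pH = 10.00

OCl- is the conjugate base of the weak acid HOCl.
Kb = Kw/Ka = 1.0×10^-14 / 2.8 × 10^-8 = 3.57 × 10^-7
Kb = [OH-]²/(0.028 − [OH-]) = 3.57 × 10^-7
Assume [OH-] ≪ 0.028: [OH-] ≈ √(3.57 × 10^-7 × 0.028) = 1.00 × 10^-4 M
([OH-]/C₀ = 0.36% < 5%, so the approximation holds.)
pOH = 4.00, so pH = 14.00 − pOH = 10.00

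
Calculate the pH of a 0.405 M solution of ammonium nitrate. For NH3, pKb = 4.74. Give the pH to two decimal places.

pH = 4.83

NH4+ is the conjugate acid of the weak base NH3.
Kb = 10^(−4.74) = 1.82 × 10^-5
Ka = Kw/Kb = 1.0×10^-14 / 1.82 × 10^-5 = 5.49 × 10^-10
From the ICE table, Ka = x²/(0.405 − x) = 5.49 × 10^-10.
Since Ka ≪ C₀, x ≈ √(Ka·C₀) = 1.49 × 10^-5 M.
pH = −log(1.49 × 10^-5) = 4.83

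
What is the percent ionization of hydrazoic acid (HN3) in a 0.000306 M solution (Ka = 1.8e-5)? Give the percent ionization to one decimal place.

HN3 ⇌ N3- + H+; let x = [H+] at equilibrium.
Solve x² + 1.8e-05x − 5.51e-09 = 0 → x = 6.58 × 10^-5 M
Fraction ionized = 6.58 × 10^-5 / 0.000306 = 0.2150 → 21.5%

21.5%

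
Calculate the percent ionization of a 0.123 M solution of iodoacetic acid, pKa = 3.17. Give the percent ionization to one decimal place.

7.1%

ICH2COOH ⇌ ICH2COO- + H+; let x = [H+] at equilibrium.
Ka = 10^(−3.17) = 6.76 × 10^-4
Solve x² + 0.000676x − 8.31e-05 = 0 → x = 8.79 × 10^-3 M
Fraction ionized = 8.79 × 10^-3 / 0.123 = 0.0715 → 7.1%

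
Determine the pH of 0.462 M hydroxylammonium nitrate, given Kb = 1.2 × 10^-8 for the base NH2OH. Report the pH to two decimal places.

NH3OH+ is the conjugate acid of the weak base NH2OH.
Ka = Kw/Kb = 1.0×10^-14 / 1.2 × 10^-8 = 8.33 × 10^-7
Let x = [H+] at equilibrium. Ka = x²/(0.462 − x).
Since Ka ≪ C₀, x ≈ √(Ka·C₀) = 6.20 × 10^-4 M.
pH = −log[H+] = −log(6.20 × 10^-4) = 3.21

pH = 3.21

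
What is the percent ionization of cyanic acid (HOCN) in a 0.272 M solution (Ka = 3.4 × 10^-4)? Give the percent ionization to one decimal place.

HOCN ⇌ OCN- + H+; let x = [H+] at equilibrium.
x ≈ √(Ka·C₀) = √(3.4 × 10^-4 × 0.272) = 9.62 × 10^-3 M
% ionization = x/C₀ × 100% = 9.62 × 10^-3/0.272 × 100% = 3.5%

3.5%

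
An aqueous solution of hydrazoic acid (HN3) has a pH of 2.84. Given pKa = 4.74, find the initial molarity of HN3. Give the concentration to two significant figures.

[H+] = 10^(-2.84) = 1.45 × 10^-3 M = x
Ka = 10^(−4.74) = 1.82 × 10^-5
Ka = x²/(C₀ − x) ⇒ C₀ = x + x²/Ka
C₀ = 1.45 × 10^-3 + (1.45 × 10^-3)²/(1.82 × 10^-5) = 1.17 × 10^-1 M

C₀ = 1.2 × 10^-1 M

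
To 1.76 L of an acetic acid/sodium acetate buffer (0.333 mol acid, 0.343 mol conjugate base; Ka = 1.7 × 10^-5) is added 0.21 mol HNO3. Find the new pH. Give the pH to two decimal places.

pH = 4.16

Added H+ converts CH3COO- to CH3COOH: CH3COOH → 0.543 mol, CH3COO- → 0.133 mol.
pKa = −log(1.7 × 10^-5) = 4.770
pH = pKa + log(n_CH3COO-/n_CH3COOH) = 4.770 + log(0.133/0.543) = 4.770 + (-0.611)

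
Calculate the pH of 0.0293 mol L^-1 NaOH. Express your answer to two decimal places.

pH = 12.47

NaOH is a strong base; [OH-] = 0.0293 M.
pOH = -log(0.0293) = 1.53
pH = 14.00 - 1.53 = 12.47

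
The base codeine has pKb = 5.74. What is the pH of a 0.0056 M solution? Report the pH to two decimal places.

C18H21NO3 + H2O ⇌ C18H22NO3+ + OH-
Kb = 10^(−5.74) = 1.82 × 10^-6
From the ICE table, Kb = x²/(0.0056 − x) = 1.82 × 10^-6.
Since Kb ≪ C₀, x ≈ √(Kb·C₀) = 1.01 × 10^-4 M.
(x/C₀ = 1.8% < 5%, so the approximation holds.)
pOH = −log(1.01 × 10^-4) = 4.00; pH = 14.00 − 4.00 = 10.00

pH = 10.00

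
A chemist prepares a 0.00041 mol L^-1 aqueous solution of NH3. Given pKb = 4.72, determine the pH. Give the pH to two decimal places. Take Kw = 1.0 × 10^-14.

pH = 9.90

NH3 + H2O ⇌ NH4+ + OH-
Kb = 10^(−4.72) = 1.91 × 10^-5
Let x = [OH-] at equilibrium. Kb = x²/(0.00041 − x).
x is not negligible relative to C₀; solve x² + 1.91e-05·x − 7.83e-09 = 0.
x = (−Kb + √(Kb² + 4·Kb·C₀))/2 = 7.95 × 10^-5 M
pOH = −log(7.95 × 10^-5) = 4.10; pH = 14.00 − 4.10 = 9.90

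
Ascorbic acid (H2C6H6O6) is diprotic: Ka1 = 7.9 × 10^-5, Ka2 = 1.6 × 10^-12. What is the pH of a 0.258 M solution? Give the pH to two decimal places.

Ka1 ≫ Ka2, so treat the first dissociation as the only significant source of H+.
Ka1 = x²/(0.258 − x) = 7.9 × 10^-5
x ≈ √(7.9 × 10^-5 × 0.258) = 4.51 × 10^-3 M
pH = −log(4.51 × 10^-3) = 2.35

pH = 2.35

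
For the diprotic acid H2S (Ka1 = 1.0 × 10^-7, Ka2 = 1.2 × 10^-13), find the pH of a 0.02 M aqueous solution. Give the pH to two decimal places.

Ka1 ≫ Ka2, so treat the first dissociation as the only significant source of H+.
Ka1 = x²/(0.02 − x) = 1.0 × 10^-7
x ≈ √(1.0 × 10^-7 × 0.02) = 4.47 × 10^-5 M
pH = −log(4.47 × 10^-5) = 4.35

pH = 4.35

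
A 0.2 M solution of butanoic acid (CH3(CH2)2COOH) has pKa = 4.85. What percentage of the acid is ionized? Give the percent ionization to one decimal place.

0.8%

CH3(CH2)2COOH ⇌ CH3(CH2)2COO- + H+; let x = [H+] at equilibrium.
Ka = 10^(−4.85) = 1.41 × 10^-5
x ≈ √(Ka·C₀) = √(1.41 × 10^-5 × 0.2) = 1.68 × 10^-3 M
% ionization = x/C₀ × 100% = 1.68 × 10^-3/0.2 × 100% = 0.8%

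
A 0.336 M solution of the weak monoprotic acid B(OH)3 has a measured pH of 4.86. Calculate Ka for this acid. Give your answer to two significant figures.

Ka = 5.7 × 10^-10

[H+] = 10^(-4.86) = 1.38 × 10^-5 M
At equilibrium [HA] = 0.336 − 1.38 × 10^-5 = 3.36 × 10^-1 M
Ka = [H+][A-]/[HA] = (1.38 × 10^-5)² / 3.36 × 10^-1 = 5.7 × 10^-10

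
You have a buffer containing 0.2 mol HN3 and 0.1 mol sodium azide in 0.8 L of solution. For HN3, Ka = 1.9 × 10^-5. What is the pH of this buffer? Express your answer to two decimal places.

pH = 4.42

pKa = −log(1.9 × 10^-5) = 4.721
Using pH = pKa + log([base]/[acid]) with [base]/[acid] = 0.1/0.2:
pH = 4.721 + (-0.301) = 4.42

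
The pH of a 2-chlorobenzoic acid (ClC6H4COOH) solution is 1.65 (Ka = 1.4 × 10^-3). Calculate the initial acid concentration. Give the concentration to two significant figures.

C₀ = 3.8 × 10^-1 M

[H+] = 10^(-1.65) = 2.24 × 10^-2 M = x
Ka = x²/(C₀ − x) ⇒ C₀ = x + x²/Ka
C₀ = 2.24 × 10^-2 + (2.24 × 10^-2)²/(1.4 × 10^-3) = 3.81 × 10^-1 M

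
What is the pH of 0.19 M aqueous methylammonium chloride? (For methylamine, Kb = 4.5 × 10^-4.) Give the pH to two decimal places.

CH3NH3+ is the conjugate acid of the weak base CH3NH2.
Ka = Kw/Kb = 1.0×10^-14 / 4.5 × 10^-4 = 2.22 × 10^-11
From the ICE table, Ka = [H+]²/(0.19 − [H+]) = 2.22 × 10^-11.
Neglecting [H+] in the denominator: [H+] = √(2.22 × 10^-11 × 0.19) = 2.05 × 10^-6 M
pH = −log(2.05 × 10^-6) = 5.69

pH = 5.69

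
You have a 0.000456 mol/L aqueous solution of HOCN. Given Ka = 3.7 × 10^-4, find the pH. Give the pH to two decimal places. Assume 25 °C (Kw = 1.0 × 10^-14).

HOCN ⇌ OCN- + H+
Ka = [H+]²/(0.000456 − [H+]) = 3.7 × 10^-4
[H+] is not negligible relative to C₀; solve [H+]² + 0.00037·[H+] − 1.69e-07 = 0.
[H+] = [−0.00037 + √(0.00037² + 6.75e-07)]/2 = 2.65 × 10^-4 M
pH = −log(2.65 × 10^-4) = 3.58

pH = 3.58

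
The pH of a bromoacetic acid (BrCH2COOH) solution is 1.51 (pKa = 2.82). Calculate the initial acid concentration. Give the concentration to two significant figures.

C₀ = 6.6 × 10^-1 M

[H+] = 10^(-1.51) = 3.09 × 10^-2 M = x
Ka = 10^(−2.82) = 1.51 × 10^-3
Ka = x²/(C₀ − x) ⇒ C₀ = x + x²/Ka
C₀ = 3.09 × 10^-2 + (3.09 × 10^-2)²/(1.51 × 10^-3) = 6.63 × 10^-1 M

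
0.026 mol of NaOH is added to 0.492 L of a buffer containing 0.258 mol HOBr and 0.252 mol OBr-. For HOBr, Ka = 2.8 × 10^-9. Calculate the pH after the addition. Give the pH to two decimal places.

After neutralization: n(HOBr) = 0.232 mol, n(OBr-) = 0.278 mol.
pKa = −log(2.8 × 10^-9) = 8.553
pH = pKa + log(n_OBr-/n_HOBr) = 8.553 + log(0.278/0.232) = 8.553 + (+0.079)

pH = 8.63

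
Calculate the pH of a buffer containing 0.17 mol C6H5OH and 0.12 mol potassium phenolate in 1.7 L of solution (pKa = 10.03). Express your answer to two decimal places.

pH = 9.88

Henderson–Hasselbalch: pH = pKa + log([C6H5O-]/[C6H5OH]) = 10.03 + log(0.12/0.17)
pH = 10.03 + (-0.151) = 9.88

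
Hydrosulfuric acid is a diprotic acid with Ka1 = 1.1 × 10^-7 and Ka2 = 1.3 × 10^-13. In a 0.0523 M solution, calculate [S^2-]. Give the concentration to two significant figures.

First ionization gives [H+] ≈ [HS-] = 7.58 × 10^-5 M.
Second step: Ka2 = [H+][S^2-]/[HS-] ≈ [S^2-] (since [H+] ≈ [HS-]).
So [S^2-] ≈ Ka2.

1.3 × 10^-13 M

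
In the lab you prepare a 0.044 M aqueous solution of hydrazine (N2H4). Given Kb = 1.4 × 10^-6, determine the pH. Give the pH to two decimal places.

pH = 10.39

N2H4 + H2O ⇌ N2H5+ + OH-
From the ICE table, Kb = [OH-]²/(0.044 − [OH-]) = 1.4 × 10^-6.
Since Kb ≪ C₀, [OH-] ≈ √(Kb·C₀) = 2.48 × 10^-4 M.
pOH = −log(2.48 × 10^-4) = 3.61; pH = 14.00 − 3.61 = 10.39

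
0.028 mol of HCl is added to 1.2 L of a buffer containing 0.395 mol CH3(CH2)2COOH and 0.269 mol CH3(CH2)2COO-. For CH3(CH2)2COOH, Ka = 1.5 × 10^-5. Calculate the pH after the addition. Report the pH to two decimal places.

Added H+ converts CH3(CH2)2COO- to CH3(CH2)2COOH: CH3(CH2)2COOH → 0.423 mol, CH3(CH2)2COO- → 0.241 mol.
pKa = −log(1.5 × 10^-5) = 4.824
pH = pKa + log([A⁻]/[HA]) = 4.824 + log(0.241/0.423) = 4.824 -0.244

pH = 4.58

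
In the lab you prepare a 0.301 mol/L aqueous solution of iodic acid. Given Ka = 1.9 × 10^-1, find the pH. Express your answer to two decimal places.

pH = 0.79

HIO3 ⇌ IO3- + H+
Ka = [H+]²/(0.301 − [H+]) = 1.9 × 10^-1
The 5% rule fails; solving [H+]² + Ka·[H+] − Ka·C₀ = 0 exactly:
[H+] = (−Ka + √(Ka² + 4·Ka·C₀))/2 = 1.62 × 10^-1 M
pH = −log[H+] = −log(1.62 × 10^-1) = 0.79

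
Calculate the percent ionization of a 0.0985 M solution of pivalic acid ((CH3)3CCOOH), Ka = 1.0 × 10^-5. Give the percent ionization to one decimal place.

(CH3)3CCOOH ⇌ (CH3)3CCOO- + H+; let x = [H+] at equilibrium.
x ≈ √(Ka·C₀) = √(1.0 × 10^-5 × 0.0985) = 9.92 × 10^-4 M
Fraction ionized = 9.92 × 10^-4 / 0.0985 = 0.0101 → 1.0%

1.0%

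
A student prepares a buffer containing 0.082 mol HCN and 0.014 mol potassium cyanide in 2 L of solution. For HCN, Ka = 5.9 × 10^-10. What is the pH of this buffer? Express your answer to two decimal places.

pH = 8.46

pKa = −log(5.9 × 10^-10) = 9.229
Using pH = pKa + log([base]/[acid]) with [base]/[acid] = 0.014/0.082:
pH = 9.229 + (-0.768) = 8.46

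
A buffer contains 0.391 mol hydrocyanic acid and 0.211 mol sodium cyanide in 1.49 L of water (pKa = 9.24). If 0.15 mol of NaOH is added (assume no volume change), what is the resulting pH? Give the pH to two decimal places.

pH = 9.42

OH- converts HCN to CN-: HCN → 0.241 mol, CN- → 0.361 mol.
pH = pKa + log([A⁻]/[HA]) = 9.24 + log(0.361/0.241) = 9.24 +0.175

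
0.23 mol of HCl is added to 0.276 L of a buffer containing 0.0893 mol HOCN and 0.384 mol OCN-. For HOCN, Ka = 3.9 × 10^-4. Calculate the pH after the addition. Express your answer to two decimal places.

pH = 3.09

Added H+ converts OCN- to HOCN: HOCN → 0.319 mol, OCN- → 0.154 mol.
pKa = −log(3.9 × 10^-4) = 3.409
Henderson–Hasselbalch with mole ratio 0.154/0.319: pH = 3.409 + (-0.316)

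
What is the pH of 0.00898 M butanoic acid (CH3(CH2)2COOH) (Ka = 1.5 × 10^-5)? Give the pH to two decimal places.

pH = 3.44

CH3(CH2)2COOH ⇌ CH3(CH2)2COO- + H+
Ka = x²/(0.00898 − x) = 1.5 × 10^-5
Since Ka ≪ C₀, x ≈ √(Ka·C₀) = 3.67 × 10^-4 M.
pH = −log[H+] = −log(3.67 × 10^-4) = 3.44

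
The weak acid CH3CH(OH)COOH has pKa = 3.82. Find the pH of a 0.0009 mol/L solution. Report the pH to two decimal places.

CH3CH(OH)COOH ⇌ CH3CH(OH)COO- + H+
Ka = 10^(−3.82) = 1.51 × 10^-4
Let x = [H+] at equilibrium. Ka = x²/(0.0009 − x).
x is not negligible relative to C₀; solve x² + 0.000151·x − 1.36e-07 = 0.
x = (−Ka + √(Ka² + 4·Ka·C₀))/2 = 3.01 × 10^-4 M
pH = −log[H+] = −log(3.01 × 10^-4) = 3.52

pH = 3.52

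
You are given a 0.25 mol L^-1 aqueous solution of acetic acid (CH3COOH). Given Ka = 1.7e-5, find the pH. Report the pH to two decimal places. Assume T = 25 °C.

CH3COOH ⇌ CH3COO- + H+
Ka = [H+]²/(0.25 − [H+]) = 1.7 × 10^-5
Assume [H+] ≪ 0.25: [H+] ≈ √(1.7 × 10^-5 × 0.25) = 2.06 × 10^-3 M
pH = −log(2.06 × 10^-3) = 2.69

pH = 2.69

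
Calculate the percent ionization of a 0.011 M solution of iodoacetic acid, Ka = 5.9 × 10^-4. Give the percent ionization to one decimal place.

20.6%

ICH2COOH ⇌ ICH2COO- + H+; let x = [H+] at equilibrium.
Ka = x²/(C₀ − x); solving the quadratic gives x = 2.27 × 10^-3 M.
% ionization = x/C₀ × 100% = 2.27 × 10^-3/0.011 × 100% = 20.6%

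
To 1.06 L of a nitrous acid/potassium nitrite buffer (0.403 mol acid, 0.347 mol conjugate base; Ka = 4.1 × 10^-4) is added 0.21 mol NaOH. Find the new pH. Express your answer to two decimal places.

pH = 3.85

After neutralization: n(HNO2) = 0.193 mol, n(NO2-) = 0.557 mol.
pKa = −log(4.1 × 10^-4) = 3.387
pH = pKa + log([A⁻]/[HA]) = 3.387 + log(0.557/0.193) = 3.387 +0.460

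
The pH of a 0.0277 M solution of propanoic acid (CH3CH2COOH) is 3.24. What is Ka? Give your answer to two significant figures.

[H+] = 10^(-3.24) = 5.75 × 10^-4 M
At equilibrium [HA] = 0.0277 − 5.75 × 10^-4 = 2.71 × 10^-2 M
Ka = [H+][A-]/[HA] = (5.75 × 10^-4)² / 2.71 × 10^-2 = 1.2 × 10^-5

Ka = 1.2 × 10^-5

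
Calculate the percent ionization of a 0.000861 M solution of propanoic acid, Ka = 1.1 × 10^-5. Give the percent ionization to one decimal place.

CH3CH2COOH ⇌ CH3CH2COO- + H+; let x = [H+] at equilibrium.
Solve x² + 1.1e-05x − 9.47e-09 = 0 → x = 9.20 × 10^-5 M
% ionization = x/C₀ × 100% = 9.20 × 10^-5/0.000861 × 100% = 10.7%

10.7%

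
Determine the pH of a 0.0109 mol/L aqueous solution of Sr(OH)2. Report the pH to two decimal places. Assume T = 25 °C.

Sr(OH)2 is a strong base (each formula unit releases 2 OH-); [OH-] = 0.0218 M.
pOH = -log(0.0218) = 1.66
pH = 14.00 - 1.66 = 12.34

pH = 12.34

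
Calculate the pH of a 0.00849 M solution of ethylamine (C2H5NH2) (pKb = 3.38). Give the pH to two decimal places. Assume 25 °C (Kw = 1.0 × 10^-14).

C2H5NH2 + H2O ⇌ C2H5NH3+ + OH-
Kb = 10^(−3.38) = 4.17 × 10^-4
From the ICE table, Kb = [OH-]²/(0.00849 − [OH-]) = 4.17 × 10^-4.
[OH-] is not negligible relative to C₀; solve [OH-]² + 0.000417·[OH-] − 3.54e-06 = 0.
[OH-] = [−0.000417 + √(0.000417² + 1.42e-05)]/2 = 1.68 × 10^-3 M
pOH = −log(1.68 × 10^-3) = 2.77; pH = 14.00 − 2.77 = 11.23

pH = 11.23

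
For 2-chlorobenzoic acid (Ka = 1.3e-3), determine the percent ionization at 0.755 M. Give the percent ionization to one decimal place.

4.1%

ClC6H4COOH ⇌ ClC6H4COO- + H+; let x = [H+] at equilibrium.
x ≈ √(Ka·C₀) = √(1.3 × 10^-3 × 0.755) = 3.13 × 10^-2 M
Fraction ionized = 3.13 × 10^-2 / 0.755 = 0.0415 → 4.1%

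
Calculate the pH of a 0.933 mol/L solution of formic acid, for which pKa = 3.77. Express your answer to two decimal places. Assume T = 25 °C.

HCOOH ⇌ HCOO- + H+
Ka = 10^(−3.77) = 1.70 × 10^-4
From the ICE table, Ka = x²/(0.933 − x) = 1.70 × 10^-4.
Assume x ≪ 0.933: x ≈ √(1.70 × 10^-4 × 0.933) = 1.26 × 10^-2 M
pH = −log[H+] = −log(1.26 × 10^-2) = 1.90

pH = 1.90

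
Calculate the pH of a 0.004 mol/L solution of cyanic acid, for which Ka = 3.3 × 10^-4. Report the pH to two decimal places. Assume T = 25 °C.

HOCN ⇌ OCN- + H+
From the ICE table, Ka = [H+]²/(0.004 − [H+]) = 3.3 × 10^-4.
The 5% rule fails; solving [H+]² + Ka·[H+] − Ka·C₀ = 0 exactly:
[H+] = (−Ka + √(Ka² + 4·Ka·C₀))/2 = 9.96 × 10^-4 M
pH = −log(9.96 × 10^-4) = 3.00

pH = 3.00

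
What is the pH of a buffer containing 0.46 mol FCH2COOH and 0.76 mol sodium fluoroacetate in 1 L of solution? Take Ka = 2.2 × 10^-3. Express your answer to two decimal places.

pKa = −log(2.2 × 10^-3) = 2.658
pH = pKa + log([A⁻]/[HA]) = 2.658 + log(0.76/0.46)
pH = 2.658 + (+0.218) = 2.88

pH = 2.88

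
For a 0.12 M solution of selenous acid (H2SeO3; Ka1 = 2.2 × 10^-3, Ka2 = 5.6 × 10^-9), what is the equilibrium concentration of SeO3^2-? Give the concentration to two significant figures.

First ionization gives [H+] ≈ [HSeO3-] = 1.52 × 10^-2 M.
Second step: Ka2 = [H+][SeO3^2-]/[HSeO3-] ≈ [SeO3^2-] (since [H+] ≈ [HSeO3-]).
So [SeO3^2-] ≈ Ka2.

5.6 × 10^-9 M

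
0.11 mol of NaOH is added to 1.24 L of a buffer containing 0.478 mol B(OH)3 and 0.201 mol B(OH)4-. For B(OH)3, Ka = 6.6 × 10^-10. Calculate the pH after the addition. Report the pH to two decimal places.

After neutralization: n(B(OH)3) = 0.368 mol, n(B(OH)4-) = 0.311 mol.
pKa = −log(6.6 × 10^-10) = 9.180
pH = pKa + log(n_B(OH)4-/n_B(OH)3) = 9.180 + log(0.311/0.368) = 9.180 + (-0.073)

pH = 9.11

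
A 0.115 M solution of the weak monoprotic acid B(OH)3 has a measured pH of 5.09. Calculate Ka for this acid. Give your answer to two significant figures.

[H+] = 10^(-5.09) = 8.13 × 10^-6 M
At equilibrium [HA] = 0.115 − 8.13 × 10^-6 = 1.15 × 10^-1 M
Ka = [H+][A-]/[HA] = (8.13 × 10^-6)² / 1.15 × 10^-1 = 5.7 × 10^-10

Ka = 5.7 × 10^-10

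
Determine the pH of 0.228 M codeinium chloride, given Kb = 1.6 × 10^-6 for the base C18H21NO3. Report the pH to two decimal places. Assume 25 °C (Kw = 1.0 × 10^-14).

pH = 4.42

C18H22NO3+ is the conjugate acid of the weak base C18H21NO3.
Ka = Kw/Kb = 1.0×10^-14 / 1.6 × 10^-6 = 6.25 × 10^-9
From the ICE table, Ka = [H+]²/(0.228 − [H+]) = 6.25 × 10^-9.
Assume [H+] ≪ 0.228: [H+] ≈ √(6.25 × 10^-9 × 0.228) = 3.77 × 10^-5 M
pH = −log(3.77 × 10^-5) = 4.42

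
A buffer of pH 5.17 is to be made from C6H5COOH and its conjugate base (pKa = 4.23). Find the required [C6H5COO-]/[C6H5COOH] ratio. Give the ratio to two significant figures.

ratio = 8.7

pH = pKa + log(r) ⇒ log(r) = 5.17 − 4.23 = +0.94
r = [C6H5COO-]/[C6H5COOH] = 10^(+0.94) = 8.71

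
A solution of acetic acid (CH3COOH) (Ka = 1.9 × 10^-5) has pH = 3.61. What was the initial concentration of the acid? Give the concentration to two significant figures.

C₀ = 3.4 × 10^-3 M

[H+] = 10^(-3.61) = 2.45 × 10^-4 M = x
Ka = x²/(C₀ − x) ⇒ C₀ = x + x²/Ka
C₀ = 2.45 × 10^-4 + (2.45 × 10^-4)²/(1.9 × 10^-5) = 3.40 × 10^-3 M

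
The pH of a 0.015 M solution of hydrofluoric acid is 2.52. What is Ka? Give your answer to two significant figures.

Ka = 7.6 × 10^-4

[H+] = 10^(-2.52) = 3.02 × 10^-3 M
At equilibrium [HA] = 0.015 − 3.02 × 10^-3 = 1.20 × 10^-2 M
Ka = [H+][A-]/[HA] = (3.02 × 10^-3)² / 1.20 × 10^-2 = 7.6 × 10^-4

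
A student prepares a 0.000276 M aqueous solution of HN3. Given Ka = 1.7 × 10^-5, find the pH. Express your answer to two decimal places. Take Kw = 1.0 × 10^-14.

pH = 4.22

HN3 ⇌ N3- + H+
Ka = [H+]²/(0.000276 − [H+]) = 1.7 × 10^-5
The 5% rule fails; solving [H+]² + Ka·[H+] − Ka·C₀ = 0 exactly:
[H+] = [−1.7e-05 + √(1.7e-05² + 1.88e-08)]/2 = 6.05 × 10^-5 M
pH = −log[H+] = −log(6.05 × 10^-5) = 4.22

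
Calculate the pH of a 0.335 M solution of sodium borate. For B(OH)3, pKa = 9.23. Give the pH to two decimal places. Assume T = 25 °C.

B(OH)4- is the conjugate base of the weak acid B(OH)3.
Ka = 10^(−9.23) = 5.89 × 10^-10
Kb = Kw/Ka = 1.0×10^-14 / 5.89 × 10^-10 = 1.70 × 10^-5
From the ICE table, Kb = x²/(0.335 − x) = 1.70 × 10^-5.
Assume x ≪ 0.335: x ≈ √(1.70 × 10^-5 × 0.335) = 2.39 × 10^-3 M
Check: 0.71% ionized — well under 5%, approximation valid.
pOH = −log(2.39 × 10^-3) = 2.62; pH = 14.00 − 2.62 = 11.38

pH = 11.38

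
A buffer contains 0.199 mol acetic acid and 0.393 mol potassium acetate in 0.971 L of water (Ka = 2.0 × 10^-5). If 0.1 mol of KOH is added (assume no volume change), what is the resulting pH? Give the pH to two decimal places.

pH = 5.40

OH- converts CH3COOH to CH3COO-: CH3COOH → 0.099 mol, CH3COO- → 0.493 mol.
pKa = −log(2.0 × 10^-5) = 4.699
Henderson–Hasselbalch with mole ratio 0.493/0.099: pH = 4.699 + (+0.697)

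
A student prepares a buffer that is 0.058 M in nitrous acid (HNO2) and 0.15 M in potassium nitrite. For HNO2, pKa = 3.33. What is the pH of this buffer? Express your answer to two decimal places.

Using pH = pKa + log([base]/[acid]) with [base]/[acid] = 0.15/0.058:
pH = 3.33 + (+0.413) = 3.74

pH = 3.74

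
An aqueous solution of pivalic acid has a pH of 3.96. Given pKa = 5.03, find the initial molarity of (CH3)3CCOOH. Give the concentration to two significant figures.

[H+] = 10^(-3.96) = 1.10 × 10^-4 M = x
Ka = 10^(−5.03) = 9.33 × 10^-6
Ka = x²/(C₀ − x) ⇒ C₀ = x + x²/Ka
C₀ = 1.10 × 10^-4 + (1.10 × 10^-4)²/(9.33 × 10^-6) = 1.41 × 10^-3 M

C₀ = 1.4 × 10^-3 M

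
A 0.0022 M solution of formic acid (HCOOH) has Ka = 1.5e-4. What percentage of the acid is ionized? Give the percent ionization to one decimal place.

22.9%

HCOOH ⇌ HCOO- + H+; let x = [H+] at equilibrium.
Ka = x²/(C₀ − x); solving the quadratic gives x = 5.04 × 10^-4 M.
% ionization = x/C₀ × 100% = 5.04 × 10^-4/0.0022 × 100% = 22.9%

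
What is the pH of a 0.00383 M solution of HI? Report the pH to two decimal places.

HI is a strong acid and dissociates completely, so [H+] = 0.00383 M.
pH = -log(0.00383) = 2.42

pH = 2.42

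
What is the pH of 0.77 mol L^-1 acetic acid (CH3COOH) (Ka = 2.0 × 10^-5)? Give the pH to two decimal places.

pH = 2.41

CH3COOH ⇌ CH3COO- + H+
From the ICE table, Ka = x²/(0.77 − x) = 2.0 × 10^-5.
Assume x ≪ 0.77: x ≈ √(2.0 × 10^-5 × 0.77) = 3.92 × 10^-3 M
Check: 0.51% ionized — well under 5%, approximation valid.
pH = −log[H+] = −log(3.92 × 10^-3) = 2.41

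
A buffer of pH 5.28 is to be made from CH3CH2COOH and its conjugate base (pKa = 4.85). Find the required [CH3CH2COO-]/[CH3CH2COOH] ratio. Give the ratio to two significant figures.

ratio = 2.7

pH = pKa + log(r) ⇒ log(r) = 5.28 − 4.85 = +0.43
r = [CH3CH2COO-]/[CH3CH2COOH] = 10^(+0.43) = 2.69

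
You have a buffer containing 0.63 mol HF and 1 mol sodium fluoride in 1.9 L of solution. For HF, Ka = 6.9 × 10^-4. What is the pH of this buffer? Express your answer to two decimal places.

pKa = −log(6.9 × 10^-4) = 3.161
Using pH = pKa + log([base]/[acid]) with [base]/[acid] = 1/0.63:
pH = 3.161 + (+0.201) = 3.36

pH = 3.36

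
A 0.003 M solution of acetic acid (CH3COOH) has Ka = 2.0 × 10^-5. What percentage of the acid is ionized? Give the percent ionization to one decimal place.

CH3COOH ⇌ CH3COO- + H+; let x = [H+] at equilibrium.
Ka = x²/(C₀ − x); solving the quadratic gives x = 2.35 × 10^-4 M.
% ionization = x/C₀ × 100% = 2.35 × 10^-4/0.003 × 100% = 7.8%

7.8%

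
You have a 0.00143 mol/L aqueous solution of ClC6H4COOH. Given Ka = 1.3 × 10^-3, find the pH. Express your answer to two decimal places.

ClC6H4COOH ⇌ ClC6H4COO- + H+
Let x = [H+] at equilibrium. Ka = x²/(0.00143 − x).
The 5% rule fails; solving x² + Ka·x − Ka·C₀ = 0 exactly:
x = (−Ka + √(Ka² + 4·Ka·C₀))/2 = 8.60 × 10^-4 M
pH = −log[H+] = −log(8.60 × 10^-4) = 3.07

pH = 3.07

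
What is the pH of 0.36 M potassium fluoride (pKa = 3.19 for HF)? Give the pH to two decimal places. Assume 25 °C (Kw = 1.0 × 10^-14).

F- is the conjugate base of the weak acid HF.
Ka = 10^(−3.19) = 6.46 × 10^-4
Kb = Kw/Ka = 1.0×10^-14 / 6.46 × 10^-4 = 1.55 × 10^-11
Kb = x²/(0.36 − x) = 1.55 × 10^-11
Since Kb ≪ C₀, x ≈ √(Kb·C₀) = 2.36 × 10^-6 M.
(x/C₀ = 0.00066% < 5%, so the approximation holds.)
pOH = −log(2.36 × 10^-6) = 5.63; pH = 14.00 − 5.63 = 8.37

pH = 8.37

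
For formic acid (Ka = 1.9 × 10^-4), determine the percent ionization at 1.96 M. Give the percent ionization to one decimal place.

1.0%

HCOOH ⇌ HCOO- + H+; let x = [H+] at equilibrium.
x ≈ √(Ka·C₀) = √(1.9 × 10^-4 × 1.96) = 1.93 × 10^-2 M
Fraction ionized = 1.93 × 10^-2 / 1.96 = 0.0098 → 1.0%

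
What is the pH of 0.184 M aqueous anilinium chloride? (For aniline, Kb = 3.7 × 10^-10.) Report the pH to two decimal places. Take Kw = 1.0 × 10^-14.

C6H5NH3+ is the conjugate acid of the weak base C6H5NH2.
Ka = Kw/Kb = 1.0×10^-14 / 3.7 × 10^-10 = 2.70 × 10^-5
From the ICE table, Ka = [H+]²/(0.184 − [H+]) = 2.70 × 10^-5.
Assume [H+] ≪ 0.184: [H+] ≈ √(2.70 × 10^-5 × 0.184) = 2.23 × 10^-3 M
Check: 1.2% ionized — well under 5%, approximation valid.
pH = −log(2.23 × 10^-3) = 2.65

pH = 2.65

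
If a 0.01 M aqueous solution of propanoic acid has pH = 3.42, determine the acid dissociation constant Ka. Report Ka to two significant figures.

Ka = 1.5 × 10^-5

[H+] = 10^(-3.42) = 3.80 × 10^-4 M
At equilibrium [HA] = 0.01 − 3.80 × 10^-4 = 9.62 × 10^-3 M
Ka = [H+][A-]/[HA] = (3.80 × 10^-4)² / 9.62 × 10^-3 = 1.5 × 10^-5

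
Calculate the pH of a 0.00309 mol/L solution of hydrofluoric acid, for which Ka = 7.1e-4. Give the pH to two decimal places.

HF ⇌ F- + H+
Let x = [H+] at equilibrium. Ka = x²/(0.00309 − x).
The 5% rule fails; solving x² + Ka·x − Ka·C₀ = 0 exactly:
x = (−Ka + √(Ka² + 4·Ka·C₀))/2 = 1.17 × 10^-3 M
pH = −log[H+] = −log(1.17 × 10^-3) = 2.93

pH = 2.93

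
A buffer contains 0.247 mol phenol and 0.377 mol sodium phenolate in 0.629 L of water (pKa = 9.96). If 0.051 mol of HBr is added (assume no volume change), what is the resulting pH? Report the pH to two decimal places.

Added H+ converts C6H5O- to C6H5OH: C6H5OH → 0.298 mol, C6H5O- → 0.326 mol.
pH = pKa + log(n_C6H5O-/n_C6H5OH) = 9.96 + log(0.326/0.298) = 9.96 + (+0.039)

pH = 10.00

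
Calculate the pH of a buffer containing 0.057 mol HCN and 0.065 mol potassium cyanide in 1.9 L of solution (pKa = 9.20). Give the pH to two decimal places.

Henderson–Hasselbalch: pH = pKa + log([CN-]/[HCN]) = 9.20 + log(0.065/0.057)
pH = 9.20 + (+0.057) = 9.26

pH = 9.26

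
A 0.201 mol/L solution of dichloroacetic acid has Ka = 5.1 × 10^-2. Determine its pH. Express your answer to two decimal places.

pH = 1.10

Cl2CHCOOH ⇌ Cl2CHCOO- + H+
From the ICE table, Ka = [H+]²/(0.201 − [H+]) = 5.1 × 10^-2.
[H+] is not negligible relative to C₀; solve [H+]² + 0.051·[H+] − 0.0103 = 0.
[H+] = (−Ka + √(Ka² + 4·Ka·C₀))/2 = 7.89 × 10^-2 M
pH = −log(7.89 × 10^-2) = 1.10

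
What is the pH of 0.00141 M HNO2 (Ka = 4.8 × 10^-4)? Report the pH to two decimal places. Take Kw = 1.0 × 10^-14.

pH = 3.21

HNO2 ⇌ NO2- + H+
From the ICE table, Ka = x²/(0.00141 − x) = 4.8 × 10^-4.
The 5% rule fails; solving x² + Ka·x − Ka·C₀ = 0 exactly:
x = (−Ka + √(Ka² + 4·Ka·C₀))/2 = 6.17 × 10^-4 M
pH = −log(6.17 × 10^-4) = 3.21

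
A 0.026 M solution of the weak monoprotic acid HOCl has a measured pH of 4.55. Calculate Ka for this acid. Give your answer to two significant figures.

[H+] = 10^(-4.55) = 2.82 × 10^-5 M
At equilibrium [HA] = 0.026 − 2.82 × 10^-5 = 2.60 × 10^-2 M
Ka = [H+][A-]/[HA] = (2.82 × 10^-5)² / 2.60 × 10^-2 = 3.1 × 10^-8

Ka = 3.1 × 10^-8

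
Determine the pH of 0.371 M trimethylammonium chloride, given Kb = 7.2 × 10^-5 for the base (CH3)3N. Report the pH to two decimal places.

pH = 5.14

(CH3)3NH+ is the conjugate acid of the weak base (CH3)3N.
Ka = Kw/Kb = 1.0×10^-14 / 7.2 × 10^-5 = 1.39 × 10^-10
From the ICE table, Ka = [H+]²/(0.371 − [H+]) = 1.39 × 10^-10.
Since Ka ≪ C₀, [H+] ≈ √(Ka·C₀) = 7.18 × 10^-6 M.
pH = −log[H+] = −log(7.18 × 10^-6) = 5.14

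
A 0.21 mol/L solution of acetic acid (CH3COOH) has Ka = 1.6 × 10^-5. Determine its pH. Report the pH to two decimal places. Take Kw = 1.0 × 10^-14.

CH3COOH ⇌ CH3COO- + H+
From the ICE table, Ka = x²/(0.21 − x) = 1.6 × 10^-5.
Assume x ≪ 0.21: x ≈ √(1.6 × 10^-5 × 0.21) = 1.83 × 10^-3 M
Check: 0.87% ionized — well under 5%, approximation valid.
pH = −log[H+] = −log(1.83 × 10^-3) = 2.74

pH = 2.74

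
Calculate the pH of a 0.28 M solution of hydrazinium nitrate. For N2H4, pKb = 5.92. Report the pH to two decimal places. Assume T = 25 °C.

N2H5+ is the conjugate acid of the weak base N2H4.
Kb = 10^(−5.92) = 1.20 × 10^-6
Ka = Kw/Kb = 1.0×10^-14 / 1.20 × 10^-6 = 8.33 × 10^-9
Ka = x²/(0.28 − x) = 8.33 × 10^-9
Neglecting x in the denominator: x = √(8.33 × 10^-9 × 0.28) = 4.83 × 10^-5 M
Check: 0.017% ionized — well under 5%, approximation valid.
pH = −log(4.83 × 10^-5) = 4.32

pH = 4.32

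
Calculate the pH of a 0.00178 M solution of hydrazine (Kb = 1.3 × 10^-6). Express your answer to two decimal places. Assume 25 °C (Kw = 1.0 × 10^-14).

pH = 9.68

N2H4 + H2O ⇌ N2H5+ + OH-
Let x = [OH-] at equilibrium. Kb = x²/(0.00178 − x).
Assume x ≪ 0.00178: x ≈ √(1.3 × 10^-6 × 0.00178) = 4.81 × 10^-5 M
pOH = −log(4.81 × 10^-5) = 4.32; pH = 14.00 − 4.32 = 9.68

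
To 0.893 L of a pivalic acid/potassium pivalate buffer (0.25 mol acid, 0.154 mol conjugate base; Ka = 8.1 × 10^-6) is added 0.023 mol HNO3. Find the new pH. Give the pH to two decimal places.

pH = 4.77

Added H+ converts (CH3)3CCOO- to (CH3)3CCOOH: (CH3)3CCOOH → 0.273 mol, (CH3)3CCOO- → 0.131 mol.
pKa = −log(8.1 × 10^-6) = 5.092
Henderson–Hasselbalch with mole ratio 0.131/0.273: pH = 5.092 + (-0.319)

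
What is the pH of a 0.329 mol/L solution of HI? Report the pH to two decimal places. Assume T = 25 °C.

HI is a strong acid and dissociates completely, so [H+] = 0.329 M.
pH = -log(0.329) = 0.48

pH = 0.48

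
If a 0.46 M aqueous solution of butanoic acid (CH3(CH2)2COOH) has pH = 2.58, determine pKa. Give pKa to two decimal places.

[H+] = 10^(-2.58) = 2.63 × 10^-3 M
At equilibrium [HA] = 0.46 − 2.63 × 10^-3 = 4.57 × 10^-1 M
Ka = [H+][A-]/[HA] = (2.63 × 10^-3)² / 4.57 × 10^-1 = 1.51 × 10^-5
pKa = -log(1.51 × 10^-5) = 4.82

pKa = 4.82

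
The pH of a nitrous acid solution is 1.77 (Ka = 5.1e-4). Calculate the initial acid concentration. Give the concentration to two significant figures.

[H+] = 10^(-1.77) = 1.70 × 10^-2 M = x
Ka = x²/(C₀ − x) ⇒ C₀ = x + x²/Ka
C₀ = 1.70 × 10^-2 + (1.70 × 10^-2)²/(5.1 × 10^-4) = 5.84 × 10^-1 M

C₀ = 5.8 × 10^-1 M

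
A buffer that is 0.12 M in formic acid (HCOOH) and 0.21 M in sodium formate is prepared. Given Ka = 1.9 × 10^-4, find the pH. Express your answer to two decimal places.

pKa = −log(1.9 × 10^-4) = 3.721
Henderson–Hasselbalch: pH = pKa + log([HCOO-]/[HCOOH]) = 3.721 + log(0.21/0.12)
pH = 3.721 + (+0.243) = 3.96

pH = 3.96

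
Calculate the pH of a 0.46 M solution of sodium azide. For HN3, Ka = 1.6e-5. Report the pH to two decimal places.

pH = 9.23

N3- is the conjugate base of the weak acid HN3.
Kb = Kw/Ka = 1.0×10^-14 / 1.6 × 10^-5 = 6.25 × 10^-10
Let x = [OH-] at equilibrium. Kb = x²/(0.46 − x).
Assume x ≪ 0.46: x ≈ √(6.25 × 10^-10 × 0.46) = 1.70 × 10^-5 M
pOH = −log(1.70 × 10^-5) = 4.77; pH = 14.00 − 4.77 = 9.23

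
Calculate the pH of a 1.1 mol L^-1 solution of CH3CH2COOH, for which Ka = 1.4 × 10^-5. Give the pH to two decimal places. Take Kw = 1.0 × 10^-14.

CH3CH2COOH ⇌ CH3CH2COO- + H+
Let x = [H+] at equilibrium. Ka = x²/(1.1 − x).
Assume x ≪ 1.1: x ≈ √(1.4 × 10^-5 × 1.1) = 3.92 × 10^-3 M
pH = −log[H+] = −log(3.92 × 10^-3) = 2.41

pH = 2.41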